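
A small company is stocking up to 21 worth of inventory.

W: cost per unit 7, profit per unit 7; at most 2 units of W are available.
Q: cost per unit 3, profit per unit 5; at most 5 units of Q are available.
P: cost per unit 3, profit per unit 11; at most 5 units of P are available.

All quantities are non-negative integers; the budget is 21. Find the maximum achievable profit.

65

This is a bounded integer knapsack.
P has the best ratio (11/3); taking only P gives at most 5×11 = 55 (stopped by the supply cap of 5).
Mixing does better — 2×Q and 5×P: cost 21 ≤ 21, profit 2·5 + 5·11 = 65.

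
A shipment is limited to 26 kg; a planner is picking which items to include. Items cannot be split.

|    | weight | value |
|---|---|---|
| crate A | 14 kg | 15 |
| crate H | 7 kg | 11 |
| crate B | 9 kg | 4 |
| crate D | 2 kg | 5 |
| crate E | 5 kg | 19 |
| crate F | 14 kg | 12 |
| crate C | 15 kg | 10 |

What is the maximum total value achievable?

Take crate A, crate H, and crate E: weight 14 + 7 + 5 = 26 ≤ 26, value 15 + 11 + 19 = 45.
No other feasible combination does better.

45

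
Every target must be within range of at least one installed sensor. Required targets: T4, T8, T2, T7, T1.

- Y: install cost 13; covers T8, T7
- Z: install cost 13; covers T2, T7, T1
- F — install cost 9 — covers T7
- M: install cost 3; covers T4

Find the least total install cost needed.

29

Choose Y, Z, and M: together they cover T4, T8, T2, T7, T1 — every target.
Total install cost: 13 + 13 + 3 = 29.
No cover costs less than 29.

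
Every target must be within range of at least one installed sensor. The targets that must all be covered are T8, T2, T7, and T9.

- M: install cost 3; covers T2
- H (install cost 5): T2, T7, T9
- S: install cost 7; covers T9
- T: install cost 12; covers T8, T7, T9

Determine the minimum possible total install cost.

The greedy cost-per-new-target heuristic would pick H and T for 17, but a cheaper cover exists.
Choose M and T: together they cover T8, T2, T7, T9 — every target.
Total install cost: 3 + 12 = 15.
No cover costs less than 15.

15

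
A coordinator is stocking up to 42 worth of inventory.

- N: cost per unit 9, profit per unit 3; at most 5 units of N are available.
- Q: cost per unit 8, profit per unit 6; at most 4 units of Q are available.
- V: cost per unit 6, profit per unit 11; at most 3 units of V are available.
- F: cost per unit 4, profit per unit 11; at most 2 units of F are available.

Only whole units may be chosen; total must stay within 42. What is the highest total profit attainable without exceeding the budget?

F has the best ratio (11/4); taking only F gives at most 2×11 = 22 (stopped by the supply cap of 2).
Mixing does better — 2×Q, 3×V, and 2×F: cost 42 ≤ 42, profit 2·6 + 3·11 + 2·11 = 67.

67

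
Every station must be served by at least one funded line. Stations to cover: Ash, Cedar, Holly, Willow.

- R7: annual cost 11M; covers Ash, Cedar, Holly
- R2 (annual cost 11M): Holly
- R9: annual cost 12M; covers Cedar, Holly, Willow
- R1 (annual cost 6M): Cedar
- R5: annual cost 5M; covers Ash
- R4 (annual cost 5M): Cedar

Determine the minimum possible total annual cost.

This is a weighted set-cover instance.
The greedy cost-per-new-station heuristic would pick R7 and R9 for 23, but a cheaper cover exists.
Choose R9 and R5: together they cover Ash, Cedar, Holly, Willow — every station.
Total annual cost: 12 + 5 = 17.
No cover costs less than 17.

17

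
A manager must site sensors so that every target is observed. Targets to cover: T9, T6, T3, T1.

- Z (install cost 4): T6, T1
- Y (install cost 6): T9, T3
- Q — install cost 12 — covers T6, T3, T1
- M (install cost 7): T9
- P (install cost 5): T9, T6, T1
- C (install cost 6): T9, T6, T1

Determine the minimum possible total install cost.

This is a weighted set-cover instance.
Choose Z and Y: together they cover T9, T6, T3, T1 — every target.
Total install cost: 4 + 6 = 10.

10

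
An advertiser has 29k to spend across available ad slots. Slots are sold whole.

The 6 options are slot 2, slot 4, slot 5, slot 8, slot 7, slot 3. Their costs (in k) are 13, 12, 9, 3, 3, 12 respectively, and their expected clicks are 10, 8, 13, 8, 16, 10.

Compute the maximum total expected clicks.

slot 2 + slot 5 + slot 8 + slot 7: cost 13 + 9 + 3 + 3 = 28 ≤ 29, expected clicks 10 + 13 + 8 + 16 = 47.
slot 5 + slot 8 + slot 7 + slot 3: cost 9 + 3 + 3 + 12 = 27 ≤ 29, expected clicks 13 + 8 + 16 + 10 = 47.
slot 4 + slot 5 + slot 8 + slot 7: cost 12 + 9 + 3 + 3 = 27 ≤ 29, expected clicks 8 + 13 + 8 + 16 = 45.
The maximum expected clicks is 47; one optimal choice is slot 5, slot 8, slot 7, and slot 3.

47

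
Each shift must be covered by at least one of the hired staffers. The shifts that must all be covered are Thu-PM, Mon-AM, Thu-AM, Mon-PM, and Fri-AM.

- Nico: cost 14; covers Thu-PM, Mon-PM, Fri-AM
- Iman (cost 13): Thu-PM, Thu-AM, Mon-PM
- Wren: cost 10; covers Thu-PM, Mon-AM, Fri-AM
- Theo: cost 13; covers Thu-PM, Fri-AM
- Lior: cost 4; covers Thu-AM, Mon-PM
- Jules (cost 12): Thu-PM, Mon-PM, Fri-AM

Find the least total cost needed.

14

Choose Wren and Lior: together they cover Thu-PM, Mon-AM, Thu-AM, Mon-PM, Fri-AM — every shift.
Total cost: 10 + 4 = 14.
No cover costs less than 14.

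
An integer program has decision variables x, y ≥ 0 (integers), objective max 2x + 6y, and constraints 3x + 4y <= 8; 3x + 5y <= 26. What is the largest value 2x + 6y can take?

(x,y)=(0,2): 3·0+4·2=8≤8, 3·0+5·2=10≤26, objective 12.
(x,y)=(1,1): 3·1+4·1=7≤8, 3·1+5·1=8≤26, objective 8.
No feasible integer point exceeds 12.

12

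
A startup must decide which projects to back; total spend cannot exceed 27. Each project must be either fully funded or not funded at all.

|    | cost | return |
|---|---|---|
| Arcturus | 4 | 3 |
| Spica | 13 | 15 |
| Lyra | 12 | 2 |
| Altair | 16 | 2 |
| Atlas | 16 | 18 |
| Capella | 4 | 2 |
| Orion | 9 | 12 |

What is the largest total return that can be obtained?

30

This is a 0-1 knapsack instance.
Allowing fractional choices, the relaxed optimum would be about 32.6, but projects are indivisible.
Arcturus + Spica + Orion: cost 4 + 13 + 9 = 26 ≤ 27, return 3 + 15 + 12 = 30.
Atlas + Orion: cost 16 + 9 = 25 ≤ 27, return 18 + 12 = 30.
Spica + Capella + Orion: cost 13 + 4 + 9 = 26 ≤ 27, return 15 + 2 + 12 = 29.
The maximum return is 30; one optimal choice is Atlas and Orion.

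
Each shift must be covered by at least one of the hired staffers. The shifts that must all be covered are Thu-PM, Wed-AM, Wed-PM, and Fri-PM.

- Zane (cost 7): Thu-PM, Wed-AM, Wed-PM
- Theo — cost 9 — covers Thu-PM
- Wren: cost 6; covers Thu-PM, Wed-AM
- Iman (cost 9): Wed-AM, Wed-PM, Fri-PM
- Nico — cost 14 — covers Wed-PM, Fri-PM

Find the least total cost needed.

15

Choose Wren and Iman: together they cover Thu-PM, Wed-AM, Wed-PM, Fri-PM — every shift.
Total cost: 6 + 9 = 15.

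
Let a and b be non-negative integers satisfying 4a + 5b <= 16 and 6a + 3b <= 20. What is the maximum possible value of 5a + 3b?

Relaxing integrality, the LP optimum is 17.11 at (a,b) = (2.89, 0.889), which is not an integer point.
(a,b)=(3,0): 4·3+5·0=12≤16, 6·3+3·0=18≤20, objective 15.
(a,b)=(2,1): 4·2+5·1=13≤16, 6·2+3·1=15≤20, objective 13.
(a,b)=(2,0): 4·2+5·0=8≤16, 6·2+3·0=12≤20, objective 10.
(a,b)=(1,1): 4·1+5·1=9≤16, 6·1+3·1=9≤20, objective 8.
The best lattice point is (3,0), giving 15.

15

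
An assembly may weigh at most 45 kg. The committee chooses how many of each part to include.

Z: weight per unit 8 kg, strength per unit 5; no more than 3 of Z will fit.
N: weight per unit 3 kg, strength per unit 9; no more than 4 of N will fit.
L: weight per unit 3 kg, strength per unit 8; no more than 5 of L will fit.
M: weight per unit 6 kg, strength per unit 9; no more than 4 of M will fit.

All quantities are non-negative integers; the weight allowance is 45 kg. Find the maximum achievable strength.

Take 4×N, 5×L, and 3×M: weight 45 ≤ 45, strength 4·9 + 5·8 + 3·9 = 103.
N has the best ratio (9/3) and is taken to its limit of 4; remaining capacity is filled optimally with the others.

103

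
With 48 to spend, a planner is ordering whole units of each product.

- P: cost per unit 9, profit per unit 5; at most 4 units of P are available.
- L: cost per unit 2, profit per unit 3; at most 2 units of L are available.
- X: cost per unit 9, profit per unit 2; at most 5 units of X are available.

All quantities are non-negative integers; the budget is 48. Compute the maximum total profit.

This is a bounded integer knapsack.
Take 4×P and 2×L: cost 40 ≤ 48, profit 4·5 + 2·3 = 26.
L has the best ratio (3/2) and is taken to its limit of 2; remaining capacity is filled optimally with the others.

26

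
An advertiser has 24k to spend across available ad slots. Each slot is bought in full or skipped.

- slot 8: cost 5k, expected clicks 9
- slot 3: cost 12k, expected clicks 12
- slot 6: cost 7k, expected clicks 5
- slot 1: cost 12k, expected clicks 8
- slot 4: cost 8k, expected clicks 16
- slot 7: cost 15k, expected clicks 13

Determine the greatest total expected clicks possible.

Take slot 8, slot 6, and slot 4: cost 5 + 7 + 8 = 20 ≤ 24, expected clicks 9 + 5 + 16 = 30.
No other feasible combination does better.

30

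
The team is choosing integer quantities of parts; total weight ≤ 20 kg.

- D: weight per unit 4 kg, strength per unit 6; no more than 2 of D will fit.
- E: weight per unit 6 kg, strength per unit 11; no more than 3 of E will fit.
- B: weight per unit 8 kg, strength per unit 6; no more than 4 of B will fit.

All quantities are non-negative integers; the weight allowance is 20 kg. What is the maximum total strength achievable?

3×E: weight 18 ≤ 20, strength 3·11 = 33.
2×D and 2×E: weight 20 ≤ 20, strength 2·6 + 2·11 = 34.
Best is 34.

34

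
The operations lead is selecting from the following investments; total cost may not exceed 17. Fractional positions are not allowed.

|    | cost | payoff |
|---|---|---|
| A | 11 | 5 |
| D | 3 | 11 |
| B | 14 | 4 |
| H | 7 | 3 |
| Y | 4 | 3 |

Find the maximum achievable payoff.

17

Allowing fractional choices, the relaxed optimum would be about 18.5, but investments are indivisible.
D + B: cost 3 + 14 = 17 ≤ 17, payoff 11 + 4 = 15.
A + D: cost 11 + 3 = 14 ≤ 17, payoff 5 + 11 = 16.
D + H + Y: cost 3 + 7 + 4 = 14 ≤ 17, payoff 11 + 3 + 3 = 17.
Best is D, H, and Y with total payoff 17.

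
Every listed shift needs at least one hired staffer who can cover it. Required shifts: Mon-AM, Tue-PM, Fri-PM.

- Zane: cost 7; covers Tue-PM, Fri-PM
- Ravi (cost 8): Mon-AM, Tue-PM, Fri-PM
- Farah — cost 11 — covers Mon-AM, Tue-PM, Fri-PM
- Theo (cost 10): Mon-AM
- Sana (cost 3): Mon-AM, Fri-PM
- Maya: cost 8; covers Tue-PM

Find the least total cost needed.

This is a weighted set-cover instance.
The greedy cost-per-new-shift heuristic would pick Sana and Zane for 10, but a cheaper cover exists.
Ravi alone covers Mon-AM, Tue-PM, Fri-PM — every shift.
Total cost: 8.
No cover costs less than 8.

8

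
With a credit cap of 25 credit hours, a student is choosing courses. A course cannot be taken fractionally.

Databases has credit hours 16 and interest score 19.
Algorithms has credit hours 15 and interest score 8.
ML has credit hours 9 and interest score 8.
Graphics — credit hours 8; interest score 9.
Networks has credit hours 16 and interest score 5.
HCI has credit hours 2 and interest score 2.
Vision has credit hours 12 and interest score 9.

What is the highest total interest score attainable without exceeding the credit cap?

28

Databases + HCI: credit hours 16 + 2 = 18 ≤ 25, interest score 19 + 2 = 21.
Databases + Graphics: credit hours 16 + 8 = 24 ≤ 25, interest score 19 + 9 = 28.
Databases + ML: credit hours 16 + 9 = 25 ≤ 25, interest score 19 + 8 = 27.
Best is Databases and Graphics with total interest score 28.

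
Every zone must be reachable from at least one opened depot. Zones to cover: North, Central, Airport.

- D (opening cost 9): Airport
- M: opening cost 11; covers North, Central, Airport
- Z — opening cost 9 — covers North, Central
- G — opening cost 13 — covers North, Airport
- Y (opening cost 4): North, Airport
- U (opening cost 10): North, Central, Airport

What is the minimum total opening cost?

This is an integer covering problem.
U alone covers North, Central, Airport — every zone.
Total opening cost: 10.

10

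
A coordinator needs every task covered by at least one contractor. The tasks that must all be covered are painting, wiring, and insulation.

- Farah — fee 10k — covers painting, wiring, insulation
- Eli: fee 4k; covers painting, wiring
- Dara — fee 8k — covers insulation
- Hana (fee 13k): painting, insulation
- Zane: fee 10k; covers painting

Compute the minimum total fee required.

The greedy cost-per-new-task heuristic would pick Eli and Dara for 12, but a cheaper cover exists.
Farah alone covers painting, wiring, insulation — every task.
Total fee: 10.
No cover costs less than 10.

10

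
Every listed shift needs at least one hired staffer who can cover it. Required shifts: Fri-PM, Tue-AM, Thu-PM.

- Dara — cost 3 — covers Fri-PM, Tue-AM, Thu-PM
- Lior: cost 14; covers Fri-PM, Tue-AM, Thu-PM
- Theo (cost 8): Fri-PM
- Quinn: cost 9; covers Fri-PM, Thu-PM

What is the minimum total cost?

3

Dara alone covers Fri-PM, Tue-AM, Thu-PM — every shift.
Total cost: 3.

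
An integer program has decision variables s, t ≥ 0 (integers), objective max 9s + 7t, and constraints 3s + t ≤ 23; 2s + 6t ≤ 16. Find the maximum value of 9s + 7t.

Relaxing integrality, the LP optimum is 69.50 at (s,t) = (7.62, 0.125), which is not an integer point.
(s,t)=(7,0) is feasible, giving 63.
(s,t)=(6,0) is feasible, giving 54.
The best lattice point is (7,0), giving 63.

63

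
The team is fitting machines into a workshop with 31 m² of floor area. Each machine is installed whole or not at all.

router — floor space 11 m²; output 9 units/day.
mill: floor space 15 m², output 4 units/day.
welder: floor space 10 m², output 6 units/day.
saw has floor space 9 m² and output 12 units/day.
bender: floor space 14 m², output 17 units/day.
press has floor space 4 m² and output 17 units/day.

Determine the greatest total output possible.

46

Allowing fractional choices, the relaxed optimum would be about 49.3, but machines are indivisible.
welder + bender + press: floor space 10 + 14 + 4 = 28 ≤ 31, output 6 + 17 + 17 = 40.
saw + bender + press: floor space 9 + 14 + 4 = 27 ≤ 31, output 12 + 17 + 17 = 46.
router + bender + press: floor space 11 + 14 + 4 = 29 ≤ 31, output 9 + 17 + 17 = 43.
Best is saw, bender, and press with total output 46.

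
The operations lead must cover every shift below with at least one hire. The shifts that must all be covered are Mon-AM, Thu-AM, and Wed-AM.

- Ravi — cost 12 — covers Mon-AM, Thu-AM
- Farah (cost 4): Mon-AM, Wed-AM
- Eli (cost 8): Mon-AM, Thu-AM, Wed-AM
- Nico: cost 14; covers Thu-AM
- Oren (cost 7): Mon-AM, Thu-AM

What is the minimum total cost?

8

This is a weighted set-cover instance.
The greedy cost-per-new-shift heuristic would pick Farah and Oren for 11, but a cheaper cover exists.
Eli alone covers Mon-AM, Thu-AM, Wed-AM — every shift.
Total cost: 8.
No cover costs less than 8.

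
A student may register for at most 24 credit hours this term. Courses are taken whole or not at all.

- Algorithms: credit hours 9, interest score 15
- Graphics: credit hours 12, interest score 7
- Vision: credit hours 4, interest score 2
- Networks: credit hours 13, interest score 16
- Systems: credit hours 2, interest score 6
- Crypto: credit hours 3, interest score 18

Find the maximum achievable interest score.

This is an integer program with binary decision variables.
Allowing fractional choices, the relaxed optimum would be about 51.3, but courses are indivisible.
Vision + Networks + Systems + Crypto: credit hours 4 + 13 + 2 + 3 = 22 ≤ 24, interest score 2 + 16 + 6 + 18 = 42.
Algorithms + Vision + Systems + Crypto: credit hours 9 + 4 + 2 + 3 = 18 ≤ 24, interest score 15 + 2 + 6 + 18 = 41.
Networks + Systems + Crypto: credit hours 13 + 2 + 3 = 18 ≤ 24, interest score 16 + 6 + 18 = 40.
Best is Vision, Networks, Systems, and Crypto with total interest score 42.

42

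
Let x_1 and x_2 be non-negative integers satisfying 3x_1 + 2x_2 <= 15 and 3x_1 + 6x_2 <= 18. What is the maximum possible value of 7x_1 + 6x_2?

Relaxing integrality, the LP optimum is 36.00 at (x_1,x_2) = (4.5, 0.75), which is not an integer point.
(x_1,x_2)=(5,0): 3·5+2·0=15≤15, 3·5+6·0=15≤18, objective 35.
(x_1,x_2)=(4,1): 3·4+2·1=14≤15, 3·4+6·1=18≤18, objective 34.
(x_1,x_2)=(4,0): 3·4+2·0=12≤15, 3·4+6·0=12≤18, objective 28.
(x_1,x_2)=(3,1): 3·3+2·1=11≤15, 3·3+6·1=15≤18, objective 27.
Maximum is 35 at (x_1,x_2)=(5,0).

35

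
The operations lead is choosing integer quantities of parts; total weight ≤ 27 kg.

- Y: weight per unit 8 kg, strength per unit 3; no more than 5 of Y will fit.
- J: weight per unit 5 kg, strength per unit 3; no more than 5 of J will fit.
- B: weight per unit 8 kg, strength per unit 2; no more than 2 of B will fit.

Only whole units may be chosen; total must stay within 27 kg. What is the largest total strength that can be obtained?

4×J: weight 20 ≤ 27, strength 4·3 = 12.
5×J: weight 25 ≤ 27, strength 5·3 = 15.
Best is 15.

15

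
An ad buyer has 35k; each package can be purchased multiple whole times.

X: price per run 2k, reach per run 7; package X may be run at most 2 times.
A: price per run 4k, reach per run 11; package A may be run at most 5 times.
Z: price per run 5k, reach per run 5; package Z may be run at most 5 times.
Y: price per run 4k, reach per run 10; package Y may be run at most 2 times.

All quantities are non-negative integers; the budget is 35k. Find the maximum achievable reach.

89

This is a bounded integer knapsack.
Take 2×X, 5×A, and 2×Y: price 32 ≤ 35, reach 2·7 + 5·11 + 2·10 = 89.
X has the best ratio (7/2) and is taken to its limit of 2; remaining capacity is filled optimally with the others.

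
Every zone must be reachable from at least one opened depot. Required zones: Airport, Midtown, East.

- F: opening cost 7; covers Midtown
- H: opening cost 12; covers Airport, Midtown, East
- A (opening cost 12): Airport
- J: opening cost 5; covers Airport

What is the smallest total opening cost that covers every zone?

12

H alone covers Airport, Midtown, East — every zone.
Total opening cost: 12.
No cover costs less than 12.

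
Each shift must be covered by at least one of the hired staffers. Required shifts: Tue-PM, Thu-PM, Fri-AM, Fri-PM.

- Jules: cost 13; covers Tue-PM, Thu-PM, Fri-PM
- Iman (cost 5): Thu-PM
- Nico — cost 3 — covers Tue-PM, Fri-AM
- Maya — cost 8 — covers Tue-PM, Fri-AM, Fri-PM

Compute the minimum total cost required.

13

The greedy cost-per-new-shift heuristic would pick Nico, Iman, and Maya for 16, but a cheaper cover exists.
Choose Iman and Maya: together they cover Tue-PM, Thu-PM, Fri-AM, Fri-PM — every shift.
Total cost: 5 + 8 = 13.
No cover costs less than 13.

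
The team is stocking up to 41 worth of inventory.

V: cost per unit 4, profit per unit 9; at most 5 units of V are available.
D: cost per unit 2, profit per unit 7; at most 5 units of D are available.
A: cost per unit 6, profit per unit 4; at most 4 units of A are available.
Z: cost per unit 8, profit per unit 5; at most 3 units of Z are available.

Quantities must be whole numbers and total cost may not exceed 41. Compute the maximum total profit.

D has the best ratio (7/2); taking only D gives at most 5×7 = 35 (stopped by the supply cap of 5).
Mixing does better — 5×V, 5×D, and 1×Z: cost 38 ≤ 41, profit 5·9 + 5·7 + 1·5 = 85.

85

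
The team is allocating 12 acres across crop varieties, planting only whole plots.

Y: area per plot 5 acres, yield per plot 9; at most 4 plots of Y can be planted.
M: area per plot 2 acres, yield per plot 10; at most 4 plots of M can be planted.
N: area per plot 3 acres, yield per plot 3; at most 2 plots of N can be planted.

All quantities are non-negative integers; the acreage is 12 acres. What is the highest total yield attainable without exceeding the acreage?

This is a bounded integer knapsack.
M has the best ratio (10/2); taking only M gives at most 4×10 = 40 (stopped by the supply cap of 4).
Mixing does better — 4×M and 1×N: area 11 ≤ 12, yield 4·10 + 1·3 = 43.

43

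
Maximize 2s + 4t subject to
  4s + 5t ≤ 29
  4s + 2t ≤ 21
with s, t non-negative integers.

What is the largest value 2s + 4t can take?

(s,t)=(1,5): 4·1+5·5=29≤29, 4·1+2·5=14≤21, objective 22.
(s,t)=(2,4): 4·2+5·4=28≤29, 4·2+2·4=16≤21, objective 20.
(s,t)=(0,5): 4·0+5·5=25≤29, 4·0+2·5=10≤21, objective 20.
(s,t)=(1,4): 4·1+5·4=24≤29, 4·1+2·4=12≤21, objective 18.
The best lattice point is (1,5), giving 22.

22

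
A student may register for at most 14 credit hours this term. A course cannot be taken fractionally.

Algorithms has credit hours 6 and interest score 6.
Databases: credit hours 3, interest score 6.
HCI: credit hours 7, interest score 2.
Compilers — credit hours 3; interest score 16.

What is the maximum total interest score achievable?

28

Treat it as a binary knapsack problem.
Take Algorithms, Databases, and Compilers: credit hours 6 + 3 + 3 = 12 ≤ 14, interest score 6 + 6 + 16 = 28.
No other feasible combination does better.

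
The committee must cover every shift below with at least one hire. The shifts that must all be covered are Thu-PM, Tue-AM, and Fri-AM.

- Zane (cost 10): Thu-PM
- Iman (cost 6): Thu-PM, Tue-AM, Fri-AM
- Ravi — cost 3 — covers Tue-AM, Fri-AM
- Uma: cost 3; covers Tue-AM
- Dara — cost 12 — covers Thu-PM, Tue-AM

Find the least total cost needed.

6

This is a weighted set-cover instance.
The greedy cost-per-new-shift heuristic would pick Ravi and Iman for 9, but a cheaper cover exists.
Iman alone covers Thu-PM, Tue-AM, Fri-AM — every shift.
Total cost: 6.
No cover costs less than 6.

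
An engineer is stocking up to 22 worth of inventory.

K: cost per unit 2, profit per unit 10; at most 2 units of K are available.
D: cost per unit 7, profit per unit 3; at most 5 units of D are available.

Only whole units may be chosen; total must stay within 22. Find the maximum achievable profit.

26

K has the best ratio (10/2); taking only K gives at most 2×10 = 20 (stopped by the supply cap of 2).
Mixing does better — 2×K and 2×D: cost 18 ≤ 22, profit 2·10 + 2·3 = 26.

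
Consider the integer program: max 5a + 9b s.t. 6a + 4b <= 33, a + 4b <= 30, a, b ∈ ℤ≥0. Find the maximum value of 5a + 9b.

(a,b)=(0,7) is feasible, giving 63.
(a,b)=(1,6) is feasible, giving 59.
(a,b)=(0,6) is feasible, giving 54.
No feasible integer point exceeds 63.

63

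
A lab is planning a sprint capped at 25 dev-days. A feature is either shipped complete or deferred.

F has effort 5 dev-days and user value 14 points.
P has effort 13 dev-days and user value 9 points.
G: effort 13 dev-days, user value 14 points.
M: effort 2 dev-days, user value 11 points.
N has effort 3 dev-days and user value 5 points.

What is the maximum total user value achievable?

Treat it as a binary knapsack problem.
Allowing fractional choices, the relaxed optimum would be about 45.4, but features are indivisible.
F + G + M + N: effort 5 + 13 + 2 + 3 = 23 ≤ 25, user value 14 + 14 + 11 + 5 = 44.
F + G + M: effort 5 + 13 + 2 = 20 ≤ 25, user value 14 + 14 + 11 = 39.
F + P + M + N: effort 5 + 13 + 2 + 3 = 23 ≤ 25, user value 14 + 9 + 11 + 5 = 39.
Best is F, G, M, and N with total user value 44.

44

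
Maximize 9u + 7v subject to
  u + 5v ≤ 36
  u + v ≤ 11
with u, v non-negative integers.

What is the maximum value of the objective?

(u,v)=(11,0): 1·11+5·0=11≤36, 1·11+1·0=11≤11, objective 99.
(u,v)=(10,1): 1·10+5·1=15≤36, 1·10+1·1=11≤11, objective 97.
(u,v)=(10,0): 1·10+5·0=10≤36, 1·10+1·0=10≤11, objective 90.
No feasible integer point exceeds 99.

99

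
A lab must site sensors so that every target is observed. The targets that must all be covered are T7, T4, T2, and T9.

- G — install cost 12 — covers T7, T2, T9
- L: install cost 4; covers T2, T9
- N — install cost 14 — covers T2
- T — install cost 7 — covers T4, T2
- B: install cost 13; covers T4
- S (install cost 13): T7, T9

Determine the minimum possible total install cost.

19

The greedy cost-per-new-target heuristic would pick L, T, and G for 23, but a cheaper cover exists.
Choose G and T: together they cover T7, T4, T2, T9 — every target.
Total install cost: 12 + 7 = 19.
No cover costs less than 19.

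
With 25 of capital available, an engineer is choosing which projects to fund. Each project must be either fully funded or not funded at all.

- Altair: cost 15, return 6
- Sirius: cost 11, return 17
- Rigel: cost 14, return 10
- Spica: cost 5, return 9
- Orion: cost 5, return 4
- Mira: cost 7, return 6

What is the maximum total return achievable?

32

Treat it as a binary knapsack problem.
Allowing fractional choices, the relaxed optimum would be about 33.6, but projects are indivisible.
Sirius + Spica + Orion: cost 11 + 5 + 5 = 21 ≤ 25, return 17 + 9 + 4 = 30.
Sirius + Spica + Mira: cost 11 + 5 + 7 = 23 ≤ 25, return 17 + 9 + 6 = 32.
Best is Sirius, Spica, and Mira with total return 32.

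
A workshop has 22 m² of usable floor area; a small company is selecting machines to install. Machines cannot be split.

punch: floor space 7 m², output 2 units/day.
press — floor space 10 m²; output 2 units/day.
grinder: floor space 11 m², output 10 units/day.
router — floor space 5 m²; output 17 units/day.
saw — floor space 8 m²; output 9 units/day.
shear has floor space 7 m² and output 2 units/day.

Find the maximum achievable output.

28

Allowing fractional choices, the relaxed optimum would be about 34.2, but machines are indivisible.
grinder + router: floor space 11 + 5 = 16 ≤ 22, output 10 + 17 = 27.
punch + router + saw: floor space 7 + 5 + 8 = 20 ≤ 22, output 2 + 17 + 9 = 28.
router + saw + shear: floor space 5 + 8 + 7 = 20 ≤ 22, output 17 + 9 + 2 = 28.
The maximum output is 28; one optimal choice is punch, router, and saw.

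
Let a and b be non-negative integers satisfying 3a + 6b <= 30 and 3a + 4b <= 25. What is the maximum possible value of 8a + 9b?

Relaxing integrality, the LP optimum is 66.67 at (a,b) = (8.33, 0), which is not an integer point.
(a,b)=(7,1): 3·7+6·1=27≤30, 3·7+4·1=25≤25, objective 65.
(a,b)=(8,0): 3·8+6·0=24≤30, 3·8+4·0=24≤25, objective 64.
(a,b)=(6,1): 3·6+6·1=24≤30, 3·6+4·1=22≤25, objective 57.
No feasible integer point exceeds 65.

65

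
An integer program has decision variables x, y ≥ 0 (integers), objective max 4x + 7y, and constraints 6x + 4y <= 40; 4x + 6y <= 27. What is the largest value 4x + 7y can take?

Relaxing integrality, the LP optimum is 31.50 at (x,y) = (0, 4.5), which is not an integer point.
(x,y)=(2,3): 6·2+4·3=24≤40, 4·2+6·3=26≤27, objective 29.
(x,y)=(0,4): 6·0+4·4=16≤40, 4·0+6·4=24≤27, objective 28.
The best lattice point is (2,3), giving 29.

29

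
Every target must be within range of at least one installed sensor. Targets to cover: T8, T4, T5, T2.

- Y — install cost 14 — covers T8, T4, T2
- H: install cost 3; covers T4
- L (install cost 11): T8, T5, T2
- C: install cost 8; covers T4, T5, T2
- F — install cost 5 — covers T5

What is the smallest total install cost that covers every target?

The greedy cost-per-new-target heuristic would pick C and L for 19, but a cheaper cover exists.
Choose H and L: together they cover T8, T4, T5, T2 — every target.
Total install cost: 3 + 11 = 14.
No cover costs less than 14.

14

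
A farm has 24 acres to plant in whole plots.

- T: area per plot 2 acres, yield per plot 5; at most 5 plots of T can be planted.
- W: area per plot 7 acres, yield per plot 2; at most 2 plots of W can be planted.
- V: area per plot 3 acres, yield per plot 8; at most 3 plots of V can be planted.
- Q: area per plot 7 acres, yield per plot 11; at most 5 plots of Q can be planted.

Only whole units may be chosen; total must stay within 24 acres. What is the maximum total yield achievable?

55

V has the best ratio (8/3); taking only V gives at most 3×8 = 24 (stopped by the supply cap of 3).
Mixing does better — 4×T, 3×V, and 1×Q: area 24 ≤ 24, yield 4·5 + 3·8 + 1·11 = 55.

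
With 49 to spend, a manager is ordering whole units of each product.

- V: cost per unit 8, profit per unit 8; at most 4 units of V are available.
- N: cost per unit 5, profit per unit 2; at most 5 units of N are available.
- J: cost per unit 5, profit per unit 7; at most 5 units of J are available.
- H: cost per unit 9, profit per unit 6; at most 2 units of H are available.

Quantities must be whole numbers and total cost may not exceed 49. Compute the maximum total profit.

This is a bounded integer knapsack.
Take 3×V and 5×J: cost 49 ≤ 49, profit 3·8 + 5·7 = 59.
J has the best ratio (7/5) and is taken to its limit of 5; remaining capacity is filled optimally with the others.

59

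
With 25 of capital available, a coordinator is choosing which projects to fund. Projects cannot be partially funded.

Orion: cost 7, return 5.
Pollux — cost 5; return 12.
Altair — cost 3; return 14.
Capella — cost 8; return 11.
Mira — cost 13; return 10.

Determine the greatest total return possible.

Orion + Pollux + Altair + Capella: cost 7 + 5 + 3 + 8 = 23 ≤ 25, return 5 + 12 + 14 + 11 = 42.
Pollux + Altair + Capella: cost 5 + 3 + 8 = 16 ≤ 25, return 12 + 14 + 11 = 37.
Best is Orion, Pollux, Altair, and Capella with total return 42.

42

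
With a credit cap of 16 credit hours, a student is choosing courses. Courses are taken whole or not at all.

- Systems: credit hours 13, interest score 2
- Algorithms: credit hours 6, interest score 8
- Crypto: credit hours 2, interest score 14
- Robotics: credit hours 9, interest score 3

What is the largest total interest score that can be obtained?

Take Algorithms and Crypto: credit hours 6 + 2 = 8 ≤ 16, interest score 8 + 14 = 22.
No other feasible combination does better.

22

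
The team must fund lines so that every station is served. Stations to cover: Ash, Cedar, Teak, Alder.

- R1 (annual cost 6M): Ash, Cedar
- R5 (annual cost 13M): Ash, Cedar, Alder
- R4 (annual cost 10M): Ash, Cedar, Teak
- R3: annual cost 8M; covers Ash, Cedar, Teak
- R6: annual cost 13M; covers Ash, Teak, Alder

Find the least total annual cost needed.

The greedy cost-per-new-station heuristic would pick R3 and R5 for 21, but a cheaper cover exists.
Choose R1 and R6: together they cover Ash, Cedar, Teak, Alder — every station.
Total annual cost: 6 + 13 = 19.
No cover costs less than 19.

19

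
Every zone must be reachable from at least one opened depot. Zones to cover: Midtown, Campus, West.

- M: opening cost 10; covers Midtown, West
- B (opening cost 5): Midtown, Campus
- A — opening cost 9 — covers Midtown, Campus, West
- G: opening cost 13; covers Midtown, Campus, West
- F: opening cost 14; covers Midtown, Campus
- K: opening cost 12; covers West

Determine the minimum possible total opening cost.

The greedy cost-per-new-zone heuristic would pick B and A for 14, but a cheaper cover exists.
A alone covers Midtown, Campus, West — every zone.
Total opening cost: 9.
No cover costs less than 9.

9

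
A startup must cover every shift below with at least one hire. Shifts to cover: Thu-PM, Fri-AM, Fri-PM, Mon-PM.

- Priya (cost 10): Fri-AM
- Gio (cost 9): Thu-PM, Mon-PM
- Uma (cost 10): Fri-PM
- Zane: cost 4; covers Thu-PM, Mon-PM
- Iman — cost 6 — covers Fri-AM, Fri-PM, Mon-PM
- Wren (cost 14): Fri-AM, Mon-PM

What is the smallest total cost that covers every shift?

Choose Zane and Iman: together they cover Thu-PM, Fri-AM, Fri-PM, Mon-PM — every shift.
Total cost: 4 + 6 = 10.
No cover costs less than 10.

10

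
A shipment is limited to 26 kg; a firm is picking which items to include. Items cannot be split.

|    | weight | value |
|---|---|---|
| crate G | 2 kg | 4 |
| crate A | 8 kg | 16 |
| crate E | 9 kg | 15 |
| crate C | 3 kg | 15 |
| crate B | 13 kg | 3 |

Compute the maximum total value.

50

Take crate G, crate A, crate E, and crate C: weight 2 + 8 + 9 + 3 = 22 ≤ 26, value 4 + 16 + 15 + 15 = 50.
No other feasible combination does better.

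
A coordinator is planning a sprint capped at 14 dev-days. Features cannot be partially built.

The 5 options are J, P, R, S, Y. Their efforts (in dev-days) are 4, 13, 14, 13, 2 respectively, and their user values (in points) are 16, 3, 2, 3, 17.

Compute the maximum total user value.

Allowing fractional choices, the relaxed optimum would be about 34.8, but features are indivisible.
J: effort 4 ≤ 14, user value 16.
J + Y: effort 4 + 2 = 6 ≤ 14, user value 16 + 17 = 33.
Y: effort 2 ≤ 14, user value 17.
Best is J and Y with total user value 33.

33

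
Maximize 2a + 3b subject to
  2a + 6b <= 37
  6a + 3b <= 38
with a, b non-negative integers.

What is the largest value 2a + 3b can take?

21

Relaxing integrality, the LP optimum is 22.40 at (a,b) = (3.9, 4.87), which is not an integer point.
(a,b)=(3,5) is feasible, giving 21.
(a,b)=(4,4) is feasible, giving 20.
(a,b)=(2,5) is feasible, giving 19.
No feasible integer point exceeds 21.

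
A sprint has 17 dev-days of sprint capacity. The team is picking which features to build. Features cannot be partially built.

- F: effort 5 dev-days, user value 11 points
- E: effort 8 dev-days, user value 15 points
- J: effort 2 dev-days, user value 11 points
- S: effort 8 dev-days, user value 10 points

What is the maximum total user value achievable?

37

Allowing fractional choices, the relaxed optimum would be about 39.5, but features are indivisible.
F + E + J: effort 5 + 8 + 2 = 15 ≤ 17, user value 11 + 15 + 11 = 37.
E + J: effort 8 + 2 = 10 ≤ 17, user value 15 + 11 = 26.
F + J + S: effort 5 + 2 + 8 = 15 ≤ 17, user value 11 + 11 + 10 = 32.
Best is F, E, and J with total user value 37.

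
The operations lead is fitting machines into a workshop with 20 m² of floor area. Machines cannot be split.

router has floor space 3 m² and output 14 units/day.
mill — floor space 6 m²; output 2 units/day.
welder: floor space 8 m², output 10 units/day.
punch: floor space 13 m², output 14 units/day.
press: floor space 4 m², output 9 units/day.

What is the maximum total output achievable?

router + punch + press: floor space 3 + 13 + 4 = 20 ≤ 20, output 14 + 14 + 9 = 37.
router + punch: floor space 3 + 13 = 16 ≤ 20, output 14 + 14 = 28.
router + welder + press: floor space 3 + 8 + 4 = 15 ≤ 20, output 14 + 10 + 9 = 33.
Best is router, punch, and press with total output 37.

37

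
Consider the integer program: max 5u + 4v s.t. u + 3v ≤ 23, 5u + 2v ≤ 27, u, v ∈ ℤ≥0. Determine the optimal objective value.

(u,v)=(3,6): 1·3+3·6=21≤23, 5·3+2·6=27≤27, objective 39.
(u,v)=(2,7): 1·2+3·7=23≤23, 5·2+2·7=24≤27, objective 38.
(u,v)=(3,5): 1·3+3·5=18≤23, 5·3+2·5=25≤27, objective 35.
(u,v)=(2,6): 1·2+3·6=20≤23, 5·2+2·6=22≤27, objective 34.
The best lattice point is (3,6), giving 39.

39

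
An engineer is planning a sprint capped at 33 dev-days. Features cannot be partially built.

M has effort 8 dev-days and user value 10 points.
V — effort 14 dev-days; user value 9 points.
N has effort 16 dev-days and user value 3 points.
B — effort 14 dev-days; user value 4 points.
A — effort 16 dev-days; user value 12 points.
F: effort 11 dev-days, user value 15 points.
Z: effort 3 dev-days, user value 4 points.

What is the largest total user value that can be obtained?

M + V + F: effort 8 + 14 + 11 = 33 ≤ 33, user value 10 + 9 + 15 = 34.
A + F + Z: effort 16 + 11 + 3 = 30 ≤ 33, user value 12 + 15 + 4 = 31.
M + F + Z: effort 8 + 11 + 3 = 22 ≤ 33, user value 10 + 15 + 4 = 29.
Best is M, V, and F with total user value 34.

34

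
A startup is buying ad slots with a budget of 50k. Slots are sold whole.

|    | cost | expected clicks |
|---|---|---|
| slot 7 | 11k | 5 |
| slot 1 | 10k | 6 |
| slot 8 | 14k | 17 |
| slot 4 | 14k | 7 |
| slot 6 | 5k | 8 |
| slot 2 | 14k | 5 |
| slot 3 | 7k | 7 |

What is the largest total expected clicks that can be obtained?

45

slot 7 + slot 1 + slot 8 + slot 6 + slot 3: cost 11 + 10 + 14 + 5 + 7 = 47 ≤ 50, expected clicks 5 + 6 + 17 + 8 + 7 = 43.
slot 1 + slot 8 + slot 4 + slot 6 + slot 3: cost 10 + 14 + 14 + 5 + 7 = 50 ≤ 50, expected clicks 6 + 17 + 7 + 8 + 7 = 45.
Best is slot 1, slot 8, slot 4, slot 6, and slot 3 with total expected clicks 45.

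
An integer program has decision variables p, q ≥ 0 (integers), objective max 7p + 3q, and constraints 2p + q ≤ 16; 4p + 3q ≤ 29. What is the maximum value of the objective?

(p,q)=(7,0) is feasible, giving 49.
(p,q)=(6,1) is feasible, giving 45.
(p,q)=(6,0) is feasible, giving 42.
Maximum is 49 at (p,q)=(7,0).

49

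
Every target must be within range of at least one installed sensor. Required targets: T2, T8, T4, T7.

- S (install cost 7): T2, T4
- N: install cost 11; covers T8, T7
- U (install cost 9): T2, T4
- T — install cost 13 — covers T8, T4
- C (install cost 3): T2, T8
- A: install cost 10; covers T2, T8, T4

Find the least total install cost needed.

18

Choose S and N: together they cover T2, T8, T4, T7 — every target.
Total install cost: 7 + 11 = 18.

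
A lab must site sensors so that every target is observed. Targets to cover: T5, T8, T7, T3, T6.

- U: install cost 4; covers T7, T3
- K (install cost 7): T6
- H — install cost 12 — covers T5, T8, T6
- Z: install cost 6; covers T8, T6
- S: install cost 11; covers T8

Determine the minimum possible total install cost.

16

This is a weighted set-cover instance.
Choose U and H: together they cover T5, T8, T7, T3, T6 — every target.
Total install cost: 4 + 12 = 16.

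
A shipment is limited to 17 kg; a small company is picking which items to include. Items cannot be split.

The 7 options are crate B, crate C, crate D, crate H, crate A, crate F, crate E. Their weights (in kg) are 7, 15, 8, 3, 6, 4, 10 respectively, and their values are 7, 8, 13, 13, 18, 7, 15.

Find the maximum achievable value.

Allowing fractional choices, the relaxed optimum would be about 44.5, but items are indivisible.
crate B + crate H + crate A: weight 7 + 3 + 6 = 16 ≤ 17, value 7 + 13 + 18 = 38.
crate H + crate A + crate F: weight 3 + 6 + 4 = 13 ≤ 17, value 13 + 18 + 7 = 38.
crate D + crate H + crate A: weight 8 + 3 + 6 = 17 ≤ 17, value 13 + 13 + 18 = 44.
Best is crate D, crate H, and crate A with total value 44.

44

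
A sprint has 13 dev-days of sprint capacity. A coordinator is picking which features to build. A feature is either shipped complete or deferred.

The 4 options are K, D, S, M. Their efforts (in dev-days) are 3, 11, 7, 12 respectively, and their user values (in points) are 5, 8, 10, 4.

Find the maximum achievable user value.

15

Take K and S: effort 3 + 7 = 10 ≤ 13, user value 5 + 10 = 15.
No other feasible combination does better.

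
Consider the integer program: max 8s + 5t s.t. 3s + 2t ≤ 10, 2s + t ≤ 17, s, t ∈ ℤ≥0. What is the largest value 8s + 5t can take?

26

Relaxing integrality, the LP optimum is 26.67 at (s,t) = (3.33, 0), which is not an integer point.
(s,t)=(2,2): 3·2+2·2=10≤10, 2·2+1·2=6≤17, objective 26.
(s,t)=(3,0): 3·3+2·0=9≤10, 2·3+1·0=6≤17, objective 24.
No feasible integer point exceeds 26.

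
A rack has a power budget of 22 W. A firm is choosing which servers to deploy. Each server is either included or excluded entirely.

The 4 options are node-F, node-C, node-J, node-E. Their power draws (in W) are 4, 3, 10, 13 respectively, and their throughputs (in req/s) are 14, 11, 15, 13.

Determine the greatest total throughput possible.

40

Allowing fractional choices, the relaxed optimum would be about 45.0, but servers are indivisible.
node-F + node-C + node-E: power draw 4 + 3 + 13 = 20 ≤ 22, throughput 14 + 11 + 13 = 38.
node-F + node-C + node-J: power draw 4 + 3 + 10 = 17 ≤ 22, throughput 14 + 11 + 15 = 40.
node-F + node-J: power draw 4 + 10 = 14 ≤ 22, throughput 14 + 15 = 29.
Best is node-F, node-C, and node-J with total throughput 40.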